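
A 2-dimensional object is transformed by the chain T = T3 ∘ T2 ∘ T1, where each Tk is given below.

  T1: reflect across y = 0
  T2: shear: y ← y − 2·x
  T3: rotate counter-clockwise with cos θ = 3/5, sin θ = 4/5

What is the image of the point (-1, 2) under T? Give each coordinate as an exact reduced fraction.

T(p) = (-3/5, -4/5)

T1 reflect across y = 0: (-1, 2) → (-1, -2)
T2 shear: y ← y − 2·x: (-1, -2) → (-1, 0)
T3 rotate counter-clockwise with cos θ = 3/5, sin θ = 4/5: (-1, 0) → (-3/5, -4/5)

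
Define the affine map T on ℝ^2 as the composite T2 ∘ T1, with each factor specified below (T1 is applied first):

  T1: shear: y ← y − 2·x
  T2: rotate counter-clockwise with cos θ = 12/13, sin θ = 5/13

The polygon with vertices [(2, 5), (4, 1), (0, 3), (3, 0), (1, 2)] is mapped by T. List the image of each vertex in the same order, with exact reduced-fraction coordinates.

image vertices: (19/13, 22/13), (83/13, -64/13), (-15/13, 36/13), (66/13, -57/13), (12/13, 5/13)

T1 shear: y ← y − 2·x: (2, 5) → (2, 1); (4, 1) → (4, -7); (0, 3) → (0, 3); (3, 0) → (3, -6); (1, 2) → (1, 0)
T2 rotate counter-clockwise with cos θ = 12/13, sin θ = 5/13: (2, 1) → (19/13, 22/13); (4, -7) → (83/13, -64/13); (0, 3) → (-15/13, 36/13); (3, -6) → (66/13, -57/13); (1, 0) → (12/13, 5/13)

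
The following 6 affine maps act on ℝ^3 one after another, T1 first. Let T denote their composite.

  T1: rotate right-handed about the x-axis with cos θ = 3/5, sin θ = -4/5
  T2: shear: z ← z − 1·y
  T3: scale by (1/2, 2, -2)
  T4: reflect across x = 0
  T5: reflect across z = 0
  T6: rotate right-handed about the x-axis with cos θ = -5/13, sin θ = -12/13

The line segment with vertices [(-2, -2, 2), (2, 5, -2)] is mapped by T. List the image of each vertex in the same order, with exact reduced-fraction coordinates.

image vertices: (1, 268/65, -168/65), (-1, -862/65, 162/65)

T1 rotate right-handed about the x-axis with cos θ = 3/5, sin θ = -4/5: (-2, -2, 2) → (-2, 2/5, 14/5); (2, 5, -2) → (2, 7/5, -26/5)
T2 shear: z ← z − 1·y: (-2, 2/5, 14/5) → (-2, 2/5, 12/5); (2, 7/5, -26/5) → (2, 7/5, -33/5)
T3 scale by (1/2, 2, -2): (-2, 2/5, 12/5) → (-1, 4/5, -24/5); (2, 7/5, -33/5) → (1, 14/5, 66/5)
T4 reflect across x = 0: (-1, 4/5, -24/5) → (1, 4/5, -24/5); (1, 14/5, 66/5) → (-1, 14/5, 66/5)
T5 reflect across z = 0: (1, 4/5, -24/5) → (1, 4/5, 24/5); (-1, 14/5, 66/5) → (-1, 14/5, -66/5)
T6 rotate right-handed about the x-axis with cos θ = -5/13, sin θ = -12/13: (1, 4/5, 24/5) → (1, 268/65, -168/65); (-1, 14/5, -66/5) → (-1, -862/65, 162/65)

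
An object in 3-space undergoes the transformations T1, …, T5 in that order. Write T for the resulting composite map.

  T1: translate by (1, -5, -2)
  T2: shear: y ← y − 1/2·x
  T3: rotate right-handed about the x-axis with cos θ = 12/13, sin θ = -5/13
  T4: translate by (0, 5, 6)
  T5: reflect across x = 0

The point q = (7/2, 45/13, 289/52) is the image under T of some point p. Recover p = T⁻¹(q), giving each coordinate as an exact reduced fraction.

T1 = [1 0 0 1; 0 1 0 -5; 0 0 1 -2; 0 0 0 1]
T2·T1 = [1 0 0 1; -1/2 1 0 -11/2; 0 0 1 -2; 0 0 0 1]
T3·…·T1 = [1 0 0 1; -6/13 12/13 5/13 -76/13; 5/26 -5/13 12/13 7/26; 0 0 0 1]
T4·…·T1 = [1 0 0 1; -6/13 12/13 5/13 -11/13; 5/26 -5/13 12/13 163/26; 0 0 0 1]
T5·…·T1 = [-1 0 0 -1; -6/13 12/13 5/13 -11/13; 5/26 -5/13 12/13 163/26; 0 0 0 1]
det M = -1; M⁻¹ = [-1 0 0 -1; -1/2 12/13 -5/13 35/13; 0 5/13 12/13 -71/13; 0 0 0 1]
M⁻¹ · (7/2, 45/13, 289/52)ᵀ = (-9/2, 2, 1)ᵀ

p = (-9/2, 2, 1)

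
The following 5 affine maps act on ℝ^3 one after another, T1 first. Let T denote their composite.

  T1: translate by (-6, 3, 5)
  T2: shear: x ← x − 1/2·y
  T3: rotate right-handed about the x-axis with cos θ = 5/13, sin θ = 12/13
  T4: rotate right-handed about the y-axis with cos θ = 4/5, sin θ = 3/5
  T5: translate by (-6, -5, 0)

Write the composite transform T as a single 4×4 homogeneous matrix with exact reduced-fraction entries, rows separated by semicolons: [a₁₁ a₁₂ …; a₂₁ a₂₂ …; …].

T1 = [1 0 0 -6; 0 1 0 3; 0 0 1 5; 0 0 0 1]
T2·T1 = [1 -1/2 0 -15/2; 0 1 0 3; 0 0 1 5; 0 0 0 1]
T3·…·T1 = [1 -1/2 0 -15/2; 0 5/13 -12/13 -45/13; 0 12/13 5/13 61/13; 0 0 0 1]
T4·…·T1 = [4/5 2/13 3/13 -207/65; 0 5/13 -12/13 -45/13; -3/5 27/26 4/13 1073/130; 0 0 0 1]
T5·…·T1 = [4/5 2/13 3/13 -597/65; 0 5/13 -12/13 -110/13; -3/5 27/26 4/13 1073/130; 0 0 0 1]

T = [4/5 2/13 3/13 -597/65; 0 5/13 -12/13 -110/13; -3/5 27/26 4/13 1073/130; 0 0 0 1]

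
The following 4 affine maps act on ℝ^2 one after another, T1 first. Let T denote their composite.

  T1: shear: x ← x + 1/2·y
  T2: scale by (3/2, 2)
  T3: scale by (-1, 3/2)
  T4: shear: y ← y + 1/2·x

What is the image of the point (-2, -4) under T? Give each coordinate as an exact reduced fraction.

T(p) = (6, -9)

T1 shear: x ← x + 1/2·y: (-2, -4) → (-4, -4)
T2 scale by (3/2, 2): (-4, -4) → (-6, -8)
T3 scale by (-1, 3/2): (-6, -8) → (6, -12)
T4 shear: y ← y + 1/2·x: (6, -12) → (6, -9)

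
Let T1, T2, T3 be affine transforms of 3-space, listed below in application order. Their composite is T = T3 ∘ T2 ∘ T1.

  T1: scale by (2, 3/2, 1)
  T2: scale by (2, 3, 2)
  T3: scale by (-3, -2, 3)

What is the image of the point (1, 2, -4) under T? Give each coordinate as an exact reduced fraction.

T(p) = (-12, -18, -24)

T1 scale by (2, 3/2, 1): (1, 2, -4) → (2, 3, -4)
T2 scale by (2, 3, 2): (2, 3, -4) → (4, 9, -8)
T3 scale by (-3, -2, 3): (4, 9, -8) → (-12, -18, -24)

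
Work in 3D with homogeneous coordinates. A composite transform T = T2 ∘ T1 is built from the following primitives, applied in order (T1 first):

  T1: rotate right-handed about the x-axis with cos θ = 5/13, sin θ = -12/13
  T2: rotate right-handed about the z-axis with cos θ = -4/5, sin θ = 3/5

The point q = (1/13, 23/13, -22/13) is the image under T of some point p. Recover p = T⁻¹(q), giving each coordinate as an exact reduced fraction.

T1 = [1 0 0 0; 0 5/13 12/13 0; 0 -12/13 5/13 0; 0 0 0 1]
T2·T1 = [-4/5 -3/13 -36/65 0; 3/5 -4/13 -48/65 0; 0 -12/13 5/13 0; 0 0 0 1]
det M = 1; M⁻¹ = [-4/5 3/5 0 0; -3/13 -4/13 -12/13 0; -36/65 -48/65 5/13 0; 0 0 0 1]
M⁻¹ · (1/13, 23/13, -22/13)ᵀ = (1, 1, -2)ᵀ

p = (1, 1, -2)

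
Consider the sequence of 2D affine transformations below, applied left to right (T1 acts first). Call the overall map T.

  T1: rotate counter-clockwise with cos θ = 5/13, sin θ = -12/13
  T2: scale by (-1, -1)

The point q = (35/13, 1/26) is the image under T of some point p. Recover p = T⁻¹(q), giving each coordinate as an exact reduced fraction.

T1 = [5/13 12/13 0; -12/13 5/13 0; 0 0 1]
T2·T1 = [-5/13 -12/13 0; 12/13 -5/13 0; 0 0 1]
det M = 1; M⁻¹ = [-5/13 12/13 0; -12/13 -5/13 0; 0 0 1]
M⁻¹ · (35/13, 1/26)ᵀ = (-1, -5/2)ᵀ

p = (-1, -5/2)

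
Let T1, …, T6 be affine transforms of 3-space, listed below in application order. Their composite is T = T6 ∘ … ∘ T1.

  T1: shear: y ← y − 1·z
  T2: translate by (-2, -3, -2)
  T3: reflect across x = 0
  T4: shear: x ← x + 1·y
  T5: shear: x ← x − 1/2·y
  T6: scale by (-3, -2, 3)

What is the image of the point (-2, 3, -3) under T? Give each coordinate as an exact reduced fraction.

T(p) = (-33/2, -6, -15)

T1 shear: y ← y − 1·z: (-2, 3, -3) → (-2, 6, -3)
T2 translate by (-2, -3, -2): (-2, 6, -3) → (-4, 3, -5)
T3 reflect across x = 0: (-4, 3, -5) → (4, 3, -5)
T4 shear: x ← x + 1·y: (4, 3, -5) → (7, 3, -5)
T5 shear: x ← x − 1/2·y: (7, 3, -5) → (11/2, 3, -5)
T6 scale by (-3, -2, 3): (11/2, 3, -5) → (-33/2, -6, -15)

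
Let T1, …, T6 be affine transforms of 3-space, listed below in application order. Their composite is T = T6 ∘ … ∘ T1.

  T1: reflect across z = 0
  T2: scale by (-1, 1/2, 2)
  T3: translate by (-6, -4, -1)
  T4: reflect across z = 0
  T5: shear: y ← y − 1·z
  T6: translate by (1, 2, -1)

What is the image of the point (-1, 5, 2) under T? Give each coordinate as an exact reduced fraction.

T(p) = (-4, -9/2, 4)

T1 reflect across z = 0: (-1, 5, 2) → (-1, 5, -2)
T2 scale by (-1, 1/2, 2): (-1, 5, -2) → (1, 5/2, -4)
T3 translate by (-6, -4, -1): (1, 5/2, -4) → (-5, -3/2, -5)
T4 reflect across z = 0: (-5, -3/2, -5) → (-5, -3/2, 5)
T5 shear: y ← y − 1·z: (-5, -3/2, 5) → (-5, -13/2, 5)
T6 translate by (1, 2, -1): (-5, -13/2, 5) → (-4, -9/2, 4)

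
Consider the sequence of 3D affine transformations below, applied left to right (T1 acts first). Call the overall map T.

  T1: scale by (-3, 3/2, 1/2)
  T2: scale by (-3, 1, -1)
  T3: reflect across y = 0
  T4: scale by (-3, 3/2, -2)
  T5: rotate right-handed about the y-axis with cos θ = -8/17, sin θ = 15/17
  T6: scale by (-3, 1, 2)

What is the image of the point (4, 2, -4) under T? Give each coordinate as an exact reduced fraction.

T1 scale by (-3, 3/2, 1/2): (4, 2, -4) → (-12, 3, -2)
T2 scale by (-3, 1, -1): (-12, 3, -2) → (36, 3, 2)
T3 reflect across y = 0: (36, 3, 2) → (36, -3, 2)
T4 scale by (-3, 3/2, -2): (36, -3, 2) → (-108, -9/2, -4)
T5 rotate right-handed about the y-axis with cos θ = -8/17, sin θ = 15/17: (-108, -9/2, -4) → (804/17, -9/2, 1652/17)
T6 scale by (-3, 1, 2): (804/17, -9/2, 1652/17) → (-2412/17, -9/2, 3304/17)

T(p) = (-2412/17, -9/2, 3304/17)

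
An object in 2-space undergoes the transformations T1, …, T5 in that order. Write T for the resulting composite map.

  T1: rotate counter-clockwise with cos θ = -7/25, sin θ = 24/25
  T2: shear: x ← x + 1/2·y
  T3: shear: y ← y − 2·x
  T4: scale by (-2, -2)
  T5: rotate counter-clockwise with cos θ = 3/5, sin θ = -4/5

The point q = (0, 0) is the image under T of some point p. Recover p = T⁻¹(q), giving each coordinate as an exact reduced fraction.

p = (0, 0)

T1 = [-7/25 -24/25 0; 24/25 -7/25 0; 0 0 1]
T2·T1 = [1/5 -11/10 0; 24/25 -7/25 0; 0 0 1]
T3·…·T1 = [1/5 -11/10 0; 14/25 48/25 0; 0 0 1]
T4·…·T1 = [-2/5 11/5 0; -28/25 -96/25 0; 0 0 1]
T5·…·T1 = [-142/125 -219/125 0; -44/125 -508/125 0; 0 0 1]
det M = 4; M⁻¹ = [-127/125 219/500 0; 11/125 -71/250 0; 0 0 1]
M⁻¹ · (0, 0)ᵀ = (0, 0)ᵀ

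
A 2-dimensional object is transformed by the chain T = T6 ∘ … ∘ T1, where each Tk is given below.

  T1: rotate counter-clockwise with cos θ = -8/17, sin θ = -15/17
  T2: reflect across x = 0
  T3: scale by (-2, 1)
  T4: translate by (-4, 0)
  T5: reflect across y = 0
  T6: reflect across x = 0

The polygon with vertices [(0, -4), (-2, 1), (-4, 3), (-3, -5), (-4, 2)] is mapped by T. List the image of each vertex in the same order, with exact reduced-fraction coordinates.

image vertices: (188/17, -32/17), (6/17, -22/17), (-86/17, -36/17), (10, -5), (-56/17, -44/17)

T1 rotate counter-clockwise with cos θ = -8/17, sin θ = -15/17: (0, -4) → (-60/17, 32/17); (-2, 1) → (31/17, 22/17); (-4, 3) → (77/17, 36/17); (-3, -5) → (-3, 5); (-4, 2) → (62/17, 44/17)
T2 reflect across x = 0: (-60/17, 32/17) → (60/17, 32/17); (31/17, 22/17) → (-31/17, 22/17); (77/17, 36/17) → (-77/17, 36/17); (-3, 5) → (3, 5); (62/17, 44/17) → (-62/17, 44/17)
T3 scale by (-2, 1): (60/17, 32/17) → (-120/17, 32/17); (-31/17, 22/17) → (62/17, 22/17); (-77/17, 36/17) → (154/17, 36/17); (3, 5) → (-6, 5); (-62/17, 44/17) → (124/17, 44/17)
T4 translate by (-4, 0): (-120/17, 32/17) → (-188/17, 32/17); (62/17, 22/17) → (-6/17, 22/17); (154/17, 36/17) → (86/17, 36/17); (-6, 5) → (-10, 5); (124/17, 44/17) → (56/17, 44/17)
T5 reflect across y = 0: (-188/17, 32/17) → (-188/17, -32/17); (-6/17, 22/17) → (-6/17, -22/17); (86/17, 36/17) → (86/17, -36/17); (-10, 5) → (-10, -5); (56/17, 44/17) → (56/17, -44/17)
T6 reflect across x = 0: (-188/17, -32/17) → (188/17, -32/17); (-6/17, -22/17) → (6/17, -22/17); (86/17, -36/17) → (-86/17, -36/17); (-10, -5) → (10, -5); (56/17, -44/17) → (-56/17, -44/17)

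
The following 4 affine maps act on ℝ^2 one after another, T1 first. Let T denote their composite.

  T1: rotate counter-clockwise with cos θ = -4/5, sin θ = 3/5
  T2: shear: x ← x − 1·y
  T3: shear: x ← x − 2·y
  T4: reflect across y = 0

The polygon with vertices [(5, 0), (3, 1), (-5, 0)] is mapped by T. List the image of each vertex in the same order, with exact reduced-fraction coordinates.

image vertices: (-13, -3), (-6, -1), (13, 3)

T1 rotate counter-clockwise with cos θ = -4/5, sin θ = 3/5: (5, 0) → (-4, 3); (3, 1) → (-3, 1); (-5, 0) → (4, -3)
T2 shear: x ← x − 1·y: (-4, 3) → (-7, 3); (-3, 1) → (-4, 1); (4, -3) → (7, -3)
T3 shear: x ← x − 2·y: (-7, 3) → (-13, 3); (-4, 1) → (-6, 1); (7, -3) → (13, -3)
T4 reflect across y = 0: (-13, 3) → (-13, -3); (-6, 1) → (-6, -1); (13, -3) → (13, 3)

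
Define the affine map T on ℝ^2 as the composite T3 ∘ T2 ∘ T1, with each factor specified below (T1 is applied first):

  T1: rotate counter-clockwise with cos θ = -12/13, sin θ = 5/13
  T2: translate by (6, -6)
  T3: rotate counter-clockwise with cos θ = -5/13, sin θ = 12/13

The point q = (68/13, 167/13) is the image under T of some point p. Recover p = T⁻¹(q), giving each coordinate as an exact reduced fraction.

T1 = [-12/13 -5/13 0; 5/13 -12/13 0; 0 0 1]
T2·T1 = [-12/13 -5/13 6; 5/13 -12/13 -6; 0 0 1]
T3·…·T1 = [0 1 42/13; -1 0 102/13; 0 0 1]
det M = 1; M⁻¹ = [0 -1 102/13; 1 0 -42/13; 0 0 1]
M⁻¹ · (68/13, 167/13)ᵀ = (-5, 2)ᵀ

p = (-5, 2)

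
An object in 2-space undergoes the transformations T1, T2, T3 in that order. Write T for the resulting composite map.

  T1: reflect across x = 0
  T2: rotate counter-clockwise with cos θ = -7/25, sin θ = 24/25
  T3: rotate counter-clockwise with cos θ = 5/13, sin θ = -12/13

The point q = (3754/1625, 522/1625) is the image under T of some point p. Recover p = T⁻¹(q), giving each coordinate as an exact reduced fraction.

T1 = [-1 0 0; 0 1 0; 0 0 1]
T2·T1 = [7/25 -24/25 0; -24/25 -7/25 0; 0 0 1]
T3·…·T1 = [-253/325 -204/325 0; -204/325 253/325 0; 0 0 1]
det M = -1; M⁻¹ = [-253/325 -204/325 0; -204/325 253/325 0; 0 0 1]
M⁻¹ · (3754/1625, 522/1625)ᵀ = (-2, -6/5)ᵀ

p = (-2, -6/5)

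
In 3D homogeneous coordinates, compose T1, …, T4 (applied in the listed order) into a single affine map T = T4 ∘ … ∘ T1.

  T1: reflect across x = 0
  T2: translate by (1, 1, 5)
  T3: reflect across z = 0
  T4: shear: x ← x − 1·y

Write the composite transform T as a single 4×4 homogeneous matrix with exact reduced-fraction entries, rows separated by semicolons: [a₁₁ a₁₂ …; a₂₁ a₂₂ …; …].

T = [-1 -1 0 0; 0 1 0 1; 0 0 -1 -5; 0 0 0 1]

T1 = [-1 0 0 0; 0 1 0 0; 0 0 1 0; 0 0 0 1]
T2·T1 = [-1 0 0 1; 0 1 0 1; 0 0 1 5; 0 0 0 1]
T3·…·T1 = [-1 0 0 1; 0 1 0 1; 0 0 -1 -5; 0 0 0 1]
T4·…·T1 = [-1 -1 0 0; 0 1 0 1; 0 0 -1 -5; 0 0 0 1]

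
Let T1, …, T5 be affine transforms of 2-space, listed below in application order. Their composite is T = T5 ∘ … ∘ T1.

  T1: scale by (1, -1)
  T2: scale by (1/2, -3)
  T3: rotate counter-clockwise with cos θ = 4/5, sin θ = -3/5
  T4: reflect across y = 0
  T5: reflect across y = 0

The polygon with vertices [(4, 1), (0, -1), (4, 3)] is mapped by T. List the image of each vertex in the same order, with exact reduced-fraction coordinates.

T1 scale by (1, -1): (4, 1) → (4, -1); (0, -1) → (0, 1); (4, 3) → (4, -3)
T2 scale by (1/2, -3): (4, -1) → (2, 3); (0, 1) → (0, -3); (4, -3) → (2, 9)
T3 rotate counter-clockwise with cos θ = 4/5, sin θ = -3/5: (2, 3) → (17/5, 6/5); (0, -3) → (-9/5, -12/5); (2, 9) → (7, 6)
T4 reflect across y = 0: (17/5, 6/5) → (17/5, -6/5); (-9/5, -12/5) → (-9/5, 12/5); (7, 6) → (7, -6)
T5 reflect across y = 0: (17/5, -6/5) → (17/5, 6/5); (-9/5, 12/5) → (-9/5, -12/5); (7, -6) → (7, 6)

image vertices: (17/5, 6/5), (-9/5, -12/5), (7, 6)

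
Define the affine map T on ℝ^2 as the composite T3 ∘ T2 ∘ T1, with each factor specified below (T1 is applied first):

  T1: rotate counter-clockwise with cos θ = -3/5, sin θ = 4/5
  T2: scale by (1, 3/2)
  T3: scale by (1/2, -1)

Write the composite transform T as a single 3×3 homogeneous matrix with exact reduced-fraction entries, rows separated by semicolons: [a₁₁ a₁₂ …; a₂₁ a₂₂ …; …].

T1 = [-3/5 -4/5 0; 4/5 -3/5 0; 0 0 1]
T2·T1 = [-3/5 -4/5 0; 6/5 -9/10 0; 0 0 1]
T3·…·T1 = [-3/10 -2/5 0; -6/5 9/10 0; 0 0 1]

T = [-3/10 -2/5 0; -6/5 9/10 0; 0 0 1]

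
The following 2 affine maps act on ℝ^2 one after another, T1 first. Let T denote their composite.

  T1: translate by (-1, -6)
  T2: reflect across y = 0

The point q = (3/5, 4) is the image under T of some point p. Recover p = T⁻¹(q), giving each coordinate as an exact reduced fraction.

T1 = [1 0 -1; 0 1 -6; 0 0 1]
T2·T1 = [1 0 -1; 0 -1 6; 0 0 1]
det M = -1; M⁻¹ = [1 0 1; 0 -1 6; 0 0 1]
M⁻¹ · (3/5, 4)ᵀ = (8/5, 2)ᵀ

p = (8/5, 2)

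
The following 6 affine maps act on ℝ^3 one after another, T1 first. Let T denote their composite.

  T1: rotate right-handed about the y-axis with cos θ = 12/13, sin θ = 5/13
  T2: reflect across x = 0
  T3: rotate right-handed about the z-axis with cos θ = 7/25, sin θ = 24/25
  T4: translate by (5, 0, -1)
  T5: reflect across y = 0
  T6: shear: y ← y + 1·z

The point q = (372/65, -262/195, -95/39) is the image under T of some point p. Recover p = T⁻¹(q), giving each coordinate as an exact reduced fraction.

T1 = [12/13 0 5/13 0; 0 1 0 0; -5/13 0 12/13 0; 0 0 0 1]
T2·T1 = [-12/13 0 -5/13 0; 0 1 0 0; -5/13 0 12/13 0; 0 0 0 1]
T3·…·T1 = [-84/325 -24/25 -7/65 0; -288/325 7/25 -24/65 0; -5/13 0 12/13 0; 0 0 0 1]
T4·…·T1 = [-84/325 -24/25 -7/65 5; -288/325 7/25 -24/65 0; -5/13 0 12/13 -1; 0 0 0 1]
T5·…·T1 = [-84/325 -24/25 -7/65 5; 288/325 -7/25 24/65 0; -5/13 0 12/13 -1; 0 0 0 1]
T6·…·T1 = [-84/325 -24/25 -7/65 5; 163/325 -7/25 84/65 -1; -5/13 0 12/13 -1; 0 0 0 1]
det M = 1; M⁻¹ = [-84/325 288/325 -413/325 59/65; -24/25 -7/25 7/25 24/5; -7/65 24/65 36/65 19/13; 0 0 0 1]
M⁻¹ · (372/65, -262/195, -95/39)ᵀ = (4/3, -1, -1)ᵀ

p = (4/3, -1, -1)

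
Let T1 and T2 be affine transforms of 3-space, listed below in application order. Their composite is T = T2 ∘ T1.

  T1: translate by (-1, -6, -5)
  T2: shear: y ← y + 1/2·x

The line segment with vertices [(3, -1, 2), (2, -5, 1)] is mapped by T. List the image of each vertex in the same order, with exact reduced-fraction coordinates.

T1 translate by (-1, -6, -5): (3, -1, 2) → (2, -7, -3); (2, -5, 1) → (1, -11, -4)
T2 shear: y ← y + 1/2·x: (2, -7, -3) → (2, -6, -3); (1, -11, -4) → (1, -21/2, -4)

image vertices: (2, -6, -3), (1, -21/2, -4)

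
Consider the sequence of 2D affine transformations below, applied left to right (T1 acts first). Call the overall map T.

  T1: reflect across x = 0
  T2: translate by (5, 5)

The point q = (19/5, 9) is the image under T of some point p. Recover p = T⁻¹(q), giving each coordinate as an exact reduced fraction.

p = (6/5, 4)

T1 = [-1 0 0; 0 1 0; 0 0 1]
T2·T1 = [-1 0 5; 0 1 5; 0 0 1]
det M = -1; M⁻¹ = [-1 0 5; 0 1 -5; 0 0 1]
M⁻¹ · (19/5, 9)ᵀ = (6/5, 4)ᵀ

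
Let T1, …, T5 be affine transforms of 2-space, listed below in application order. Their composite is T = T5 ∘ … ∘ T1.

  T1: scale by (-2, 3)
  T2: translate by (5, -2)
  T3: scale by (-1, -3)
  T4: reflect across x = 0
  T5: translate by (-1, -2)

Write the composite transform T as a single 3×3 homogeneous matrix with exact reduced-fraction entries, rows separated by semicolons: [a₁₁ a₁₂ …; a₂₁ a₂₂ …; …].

T = [-2 0 4; 0 -9 4; 0 0 1]

T1 = [-2 0 0; 0 3 0; 0 0 1]
T2·T1 = [-2 0 5; 0 3 -2; 0 0 1]
T3·…·T1 = [2 0 -5; 0 -9 6; 0 0 1]
T4·…·T1 = [-2 0 5; 0 -9 6; 0 0 1]
T5·…·T1 = [-2 0 4; 0 -9 4; 0 0 1]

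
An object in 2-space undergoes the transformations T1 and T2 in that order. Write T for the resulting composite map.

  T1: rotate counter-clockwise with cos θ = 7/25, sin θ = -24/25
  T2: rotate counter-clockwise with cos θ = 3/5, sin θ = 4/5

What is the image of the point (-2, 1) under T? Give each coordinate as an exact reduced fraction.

T(p) = (-38/25, 41/25)

T1 rotate counter-clockwise with cos θ = 7/25, sin θ = -24/25: (-2, 1) → (2/5, 11/5)
T2 rotate counter-clockwise with cos θ = 3/5, sin θ = 4/5: (2/5, 11/5) → (-38/25, 41/25)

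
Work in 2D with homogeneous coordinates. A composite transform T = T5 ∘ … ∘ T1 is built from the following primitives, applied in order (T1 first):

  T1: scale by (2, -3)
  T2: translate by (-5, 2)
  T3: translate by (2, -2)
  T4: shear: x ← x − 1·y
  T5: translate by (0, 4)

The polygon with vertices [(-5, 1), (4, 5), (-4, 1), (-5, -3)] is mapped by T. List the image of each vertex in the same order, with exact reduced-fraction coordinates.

T1 scale by (2, -3): (-5, 1) → (-10, -3); (4, 5) → (8, -15); (-4, 1) → (-8, -3); (-5, -3) → (-10, 9)
T2 translate by (-5, 2): (-10, -3) → (-15, -1); (8, -15) → (3, -13); (-8, -3) → (-13, -1); (-10, 9) → (-15, 11)
T3 translate by (2, -2): (-15, -1) → (-13, -3); (3, -13) → (5, -15); (-13, -1) → (-11, -3); (-15, 11) → (-13, 9)
T4 shear: x ← x − 1·y: (-13, -3) → (-10, -3); (5, -15) → (20, -15); (-11, -3) → (-8, -3); (-13, 9) → (-22, 9)
T5 translate by (0, 4): (-10, -3) → (-10, 1); (20, -15) → (20, -11); (-8, -3) → (-8, 1); (-22, 9) → (-22, 13)

image vertices: (-10, 1), (20, -11), (-8, 1), (-22, 13)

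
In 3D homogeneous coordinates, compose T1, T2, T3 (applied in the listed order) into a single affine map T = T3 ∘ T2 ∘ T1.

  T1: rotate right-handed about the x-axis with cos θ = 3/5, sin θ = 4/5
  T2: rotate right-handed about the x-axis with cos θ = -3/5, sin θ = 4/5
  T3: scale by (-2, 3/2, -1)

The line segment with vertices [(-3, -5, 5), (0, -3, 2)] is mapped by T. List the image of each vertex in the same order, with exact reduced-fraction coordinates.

T1 rotate right-handed about the x-axis with cos θ = 3/5, sin θ = 4/5: (-3, -5, 5) → (-3, -7, -1); (0, -3, 2) → (0, -17/5, -6/5)
T2 rotate right-handed about the x-axis with cos θ = -3/5, sin θ = 4/5: (-3, -7, -1) → (-3, 5, -5); (0, -17/5, -6/5) → (0, 3, -2)
T3 scale by (-2, 3/2, -1): (-3, 5, -5) → (6, 15/2, 5); (0, 3, -2) → (0, 9/2, 2)

image vertices: (6, 15/2, 5), (0, 9/2, 2)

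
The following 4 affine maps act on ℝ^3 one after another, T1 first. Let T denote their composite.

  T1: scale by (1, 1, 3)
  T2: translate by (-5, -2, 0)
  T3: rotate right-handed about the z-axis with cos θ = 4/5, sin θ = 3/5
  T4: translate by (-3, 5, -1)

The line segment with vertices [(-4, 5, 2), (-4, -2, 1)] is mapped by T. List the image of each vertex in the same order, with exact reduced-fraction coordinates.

T1 scale by (1, 1, 3): (-4, 5, 2) → (-4, 5, 6); (-4, -2, 1) → (-4, -2, 3)
T2 translate by (-5, -2, 0): (-4, 5, 6) → (-9, 3, 6); (-4, -2, 3) → (-9, -4, 3)
T3 rotate right-handed about the z-axis with cos θ = 4/5, sin θ = 3/5: (-9, 3, 6) → (-9, -3, 6); (-9, -4, 3) → (-24/5, -43/5, 3)
T4 translate by (-3, 5, -1): (-9, -3, 6) → (-12, 2, 5); (-24/5, -43/5, 3) → (-39/5, -18/5, 2)

image vertices: (-12, 2, 5), (-39/5, -18/5, 2)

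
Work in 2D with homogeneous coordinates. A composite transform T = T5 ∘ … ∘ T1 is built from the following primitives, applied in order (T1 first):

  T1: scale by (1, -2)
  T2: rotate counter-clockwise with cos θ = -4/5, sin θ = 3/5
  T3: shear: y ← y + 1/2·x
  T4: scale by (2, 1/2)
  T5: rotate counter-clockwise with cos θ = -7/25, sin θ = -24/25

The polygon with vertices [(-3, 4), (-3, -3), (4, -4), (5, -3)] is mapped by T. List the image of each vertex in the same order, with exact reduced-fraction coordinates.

T1 scale by (1, -2): (-3, 4) → (-3, -8); (-3, -3) → (-3, 6); (4, -4) → (4, 8); (5, -3) → (5, 6)
T2 rotate counter-clockwise with cos θ = -4/5, sin θ = 3/5: (-3, -8) → (36/5, 23/5); (-3, 6) → (-6/5, -33/5); (4, 8) → (-8, -4); (5, 6) → (-38/5, -9/5)
T3 shear: y ← y + 1/2·x: (36/5, 23/5) → (36/5, 41/5); (-6/5, -33/5) → (-6/5, -36/5); (-8, -4) → (-8, -8); (-38/5, -9/5) → (-38/5, -28/5)
T4 scale by (2, 1/2): (36/5, 41/5) → (72/5, 41/10); (-6/5, -36/5) → (-12/5, -18/5); (-8, -8) → (-16, -4); (-38/5, -28/5) → (-76/5, -14/5)
T5 rotate counter-clockwise with cos θ = -7/25, sin θ = -24/25: (72/5, 41/10) → (-12/125, -3743/250); (-12/5, -18/5) → (-348/125, 414/125); (-16, -4) → (16/25, 412/25); (-76/5, -14/5) → (196/125, 1922/125)

image vertices: (-12/125, -3743/250), (-348/125, 414/125), (16/25, 412/25), (196/125, 1922/125)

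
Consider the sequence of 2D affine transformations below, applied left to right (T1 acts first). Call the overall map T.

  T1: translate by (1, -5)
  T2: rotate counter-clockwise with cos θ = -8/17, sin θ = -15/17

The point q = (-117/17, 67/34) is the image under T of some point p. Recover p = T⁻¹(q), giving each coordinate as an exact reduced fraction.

p = (1/2, -2)

T1 = [1 0 1; 0 1 -5; 0 0 1]
T2·T1 = [-8/17 15/17 -83/17; -15/17 -8/17 25/17; 0 0 1]
det M = 1; M⁻¹ = [-8/17 -15/17 -1; 15/17 -8/17 5; 0 0 1]
M⁻¹ · (-117/17, 67/34)ᵀ = (1/2, -2)ᵀ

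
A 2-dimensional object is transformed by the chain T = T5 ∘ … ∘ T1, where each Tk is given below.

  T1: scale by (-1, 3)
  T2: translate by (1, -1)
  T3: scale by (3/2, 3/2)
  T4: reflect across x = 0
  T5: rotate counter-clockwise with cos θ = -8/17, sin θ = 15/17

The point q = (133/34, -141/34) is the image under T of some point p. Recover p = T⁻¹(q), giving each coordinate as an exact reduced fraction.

p = (-8/3, 0)

T1 = [-1 0 0; 0 3 0; 0 0 1]
T2·T1 = [-1 0 1; 0 3 -1; 0 0 1]
T3·…·T1 = [-3/2 0 3/2; 0 9/2 -3/2; 0 0 1]
T4·…·T1 = [3/2 0 -3/2; 0 9/2 -3/2; 0 0 1]
T5·…·T1 = [-12/17 -135/34 69/34; 45/34 -36/17 -21/34; 0 0 1]
det M = 27/4; M⁻¹ = [-16/51 10/17 1; -10/51 -16/153 1/3; 0 0 1]
M⁻¹ · (133/34, -141/34)ᵀ = (-8/3, 0)ᵀ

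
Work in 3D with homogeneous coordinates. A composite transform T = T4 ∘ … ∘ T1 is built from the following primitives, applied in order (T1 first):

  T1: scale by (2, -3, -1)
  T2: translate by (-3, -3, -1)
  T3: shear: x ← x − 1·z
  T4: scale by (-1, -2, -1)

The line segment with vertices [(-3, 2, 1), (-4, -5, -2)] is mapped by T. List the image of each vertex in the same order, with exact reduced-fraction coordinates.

T1 scale by (2, -3, -1): (-3, 2, 1) → (-6, -6, -1); (-4, -5, -2) → (-8, 15, 2)
T2 translate by (-3, -3, -1): (-6, -6, -1) → (-9, -9, -2); (-8, 15, 2) → (-11, 12, 1)
T3 shear: x ← x − 1·z: (-9, -9, -2) → (-7, -9, -2); (-11, 12, 1) → (-12, 12, 1)
T4 scale by (-1, -2, -1): (-7, -9, -2) → (7, 18, 2); (-12, 12, 1) → (12, -24, -1)

image vertices: (7, 18, 2), (12, -24, -1)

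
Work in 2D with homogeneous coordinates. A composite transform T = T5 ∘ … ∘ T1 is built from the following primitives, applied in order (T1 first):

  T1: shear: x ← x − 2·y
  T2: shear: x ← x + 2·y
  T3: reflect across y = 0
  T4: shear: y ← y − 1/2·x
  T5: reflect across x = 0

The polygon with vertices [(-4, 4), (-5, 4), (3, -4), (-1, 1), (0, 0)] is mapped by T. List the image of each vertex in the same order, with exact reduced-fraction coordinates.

image vertices: (4, -2), (5, -3/2), (-3, 5/2), (1, -1/2), (0, 0)

T1 shear: x ← x − 2·y: (-4, 4) → (-12, 4); (-5, 4) → (-13, 4); (3, -4) → (11, -4); (-1, 1) → (-3, 1); (0, 0) → (0, 0)
T2 shear: x ← x + 2·y: (-12, 4) → (-4, 4); (-13, 4) → (-5, 4); (11, -4) → (3, -4); (-3, 1) → (-1, 1); (0, 0) → (0, 0)
T3 reflect across y = 0: (-4, 4) → (-4, -4); (-5, 4) → (-5, -4); (3, -4) → (3, 4); (-1, 1) → (-1, -1); (0, 0) → (0, 0)
T4 shear: y ← y − 1/2·x: (-4, -4) → (-4, -2); (-5, -4) → (-5, -3/2); (3, 4) → (3, 5/2); (-1, -1) → (-1, -1/2); (0, 0) → (0, 0)
T5 reflect across x = 0: (-4, -2) → (4, -2); (-5, -3/2) → (5, -3/2); (3, 5/2) → (-3, 5/2); (-1, -1/2) → (1, -1/2); (0, 0) → (0, 0)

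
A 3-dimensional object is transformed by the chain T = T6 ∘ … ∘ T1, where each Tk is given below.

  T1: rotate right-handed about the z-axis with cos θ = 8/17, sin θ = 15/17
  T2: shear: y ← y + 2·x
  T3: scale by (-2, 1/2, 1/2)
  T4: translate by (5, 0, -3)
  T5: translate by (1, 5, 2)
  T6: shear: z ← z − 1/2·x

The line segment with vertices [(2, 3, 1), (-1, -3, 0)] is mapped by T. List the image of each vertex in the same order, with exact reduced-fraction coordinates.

T1 rotate right-handed about the z-axis with cos θ = 8/17, sin θ = 15/17: (2, 3, 1) → (-29/17, 54/17, 1); (-1, -3, 0) → (37/17, -39/17, 0)
T2 shear: y ← y + 2·x: (-29/17, 54/17, 1) → (-29/17, -4/17, 1); (37/17, -39/17, 0) → (37/17, 35/17, 0)
T3 scale by (-2, 1/2, 1/2): (-29/17, -4/17, 1) → (58/17, -2/17, 1/2); (37/17, 35/17, 0) → (-74/17, 35/34, 0)
T4 translate by (5, 0, -3): (58/17, -2/17, 1/2) → (143/17, -2/17, -5/2); (-74/17, 35/34, 0) → (11/17, 35/34, -3)
T5 translate by (1, 5, 2): (143/17, -2/17, -5/2) → (160/17, 83/17, -1/2); (11/17, 35/34, -3) → (28/17, 205/34, -1)
T6 shear: z ← z − 1/2·x: (160/17, 83/17, -1/2) → (160/17, 83/17, -177/34); (28/17, 205/34, -1) → (28/17, 205/34, -31/17)

image vertices: (160/17, 83/17, -177/34), (28/17, 205/34, -31/17)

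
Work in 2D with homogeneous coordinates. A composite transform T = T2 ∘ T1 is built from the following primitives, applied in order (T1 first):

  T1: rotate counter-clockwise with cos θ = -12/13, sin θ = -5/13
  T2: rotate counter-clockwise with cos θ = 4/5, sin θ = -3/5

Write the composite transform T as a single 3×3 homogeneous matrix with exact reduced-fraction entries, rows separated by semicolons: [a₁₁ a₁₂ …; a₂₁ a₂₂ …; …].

T1 = [-12/13 5/13 0; -5/13 -12/13 0; 0 0 1]
T2·T1 = [-63/65 -16/65 0; 16/65 -63/65 0; 0 0 1]

T = [-63/65 -16/65 0; 16/65 -63/65 0; 0 0 1]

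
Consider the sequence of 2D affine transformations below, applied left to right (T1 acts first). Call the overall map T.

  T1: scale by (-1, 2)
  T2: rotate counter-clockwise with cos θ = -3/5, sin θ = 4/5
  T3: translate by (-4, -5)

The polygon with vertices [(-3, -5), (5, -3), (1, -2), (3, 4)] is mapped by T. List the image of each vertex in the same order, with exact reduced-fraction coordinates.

image vertices: (11/5, 17/5), (19/5, -27/5), (-1/5, -17/5), (-43/5, -61/5)

T1 scale by (-1, 2): (-3, -5) → (3, -10); (5, -3) → (-5, -6); (1, -2) → (-1, -4); (3, 4) → (-3, 8)
T2 rotate counter-clockwise with cos θ = -3/5, sin θ = 4/5: (3, -10) → (31/5, 42/5); (-5, -6) → (39/5, -2/5); (-1, -4) → (19/5, 8/5); (-3, 8) → (-23/5, -36/5)
T3 translate by (-4, -5): (31/5, 42/5) → (11/5, 17/5); (39/5, -2/5) → (19/5, -27/5); (19/5, 8/5) → (-1/5, -17/5); (-23/5, -36/5) → (-43/5, -61/5)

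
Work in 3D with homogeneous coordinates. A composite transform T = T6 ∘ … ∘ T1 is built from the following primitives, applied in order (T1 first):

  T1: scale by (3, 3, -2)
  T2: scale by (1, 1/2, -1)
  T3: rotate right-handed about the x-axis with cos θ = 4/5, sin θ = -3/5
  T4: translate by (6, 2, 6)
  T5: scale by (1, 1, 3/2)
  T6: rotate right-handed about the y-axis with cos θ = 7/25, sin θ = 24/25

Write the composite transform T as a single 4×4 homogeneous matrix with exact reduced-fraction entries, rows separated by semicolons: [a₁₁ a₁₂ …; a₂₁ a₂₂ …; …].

T = [21/25 -162/125 288/125 258/25; 0 6/5 6/5 2; -72/25 -189/500 84/125 -81/25; 0 0 0 1]

T1 = [3 0 0 0; 0 3 0 0; 0 0 -2 0; 0 0 0 1]
T2·T1 = [3 0 0 0; 0 3/2 0 0; 0 0 2 0; 0 0 0 1]
T3·…·T1 = [3 0 0 0; 0 6/5 6/5 0; 0 -9/10 8/5 0; 0 0 0 1]
T4·…·T1 = [3 0 0 6; 0 6/5 6/5 2; 0 -9/10 8/5 6; 0 0 0 1]
T5·…·T1 = [3 0 0 6; 0 6/5 6/5 2; 0 -27/20 12/5 9; 0 0 0 1]
T6·…·T1 = [21/25 -162/125 288/125 258/25; 0 6/5 6/5 2; -72/25 -189/500 84/125 -81/25; 0 0 0 1]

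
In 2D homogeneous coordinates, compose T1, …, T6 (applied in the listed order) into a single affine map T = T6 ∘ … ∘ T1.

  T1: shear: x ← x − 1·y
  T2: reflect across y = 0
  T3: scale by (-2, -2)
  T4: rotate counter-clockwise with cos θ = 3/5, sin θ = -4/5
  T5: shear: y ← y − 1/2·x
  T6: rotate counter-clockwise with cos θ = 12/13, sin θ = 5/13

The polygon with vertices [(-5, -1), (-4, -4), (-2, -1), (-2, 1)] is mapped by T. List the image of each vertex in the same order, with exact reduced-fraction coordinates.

T1 shear: x ← x − 1·y: (-5, -1) → (-4, -1); (-4, -4) → (0, -4); (-2, -1) → (-1, -1); (-2, 1) → (-3, 1)
T2 reflect across y = 0: (-4, -1) → (-4, 1); (0, -4) → (0, 4); (-1, -1) → (-1, 1); (-3, 1) → (-3, -1)
T3 scale by (-2, -2): (-4, 1) → (8, -2); (0, 4) → (0, -8); (-1, 1) → (2, -2); (-3, -1) → (6, 2)
T4 rotate counter-clockwise with cos θ = 3/5, sin θ = -4/5: (8, -2) → (16/5, -38/5); (0, -8) → (-32/5, -24/5); (2, -2) → (-2/5, -14/5); (6, 2) → (26/5, -18/5)
T5 shear: y ← y − 1/2·x: (16/5, -38/5) → (16/5, -46/5); (-32/5, -24/5) → (-32/5, -8/5); (-2/5, -14/5) → (-2/5, -13/5); (26/5, -18/5) → (26/5, -31/5)
T6 rotate counter-clockwise with cos θ = 12/13, sin θ = 5/13: (16/5, -46/5) → (422/65, -472/65); (-32/5, -8/5) → (-344/65, -256/65); (-2/5, -13/5) → (41/65, -166/65); (26/5, -31/5) → (467/65, -242/65)

image vertices: (422/65, -472/65), (-344/65, -256/65), (41/65, -166/65), (467/65, -242/65)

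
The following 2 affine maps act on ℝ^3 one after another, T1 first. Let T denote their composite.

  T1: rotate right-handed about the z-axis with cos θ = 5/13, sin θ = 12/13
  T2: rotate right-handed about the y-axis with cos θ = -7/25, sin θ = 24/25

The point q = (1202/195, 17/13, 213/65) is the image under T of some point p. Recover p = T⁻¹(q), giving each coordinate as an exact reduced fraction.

T1 = [5/13 -12/13 0 0; 12/13 5/13 0 0; 0 0 1 0; 0 0 0 1]
T2·T1 = [-7/65 84/325 24/25 0; 12/13 5/13 0 0; -24/65 288/325 -7/25 0; 0 0 0 1]
det M = 1; M⁻¹ = [-7/65 12/13 -24/65 0; 84/325 5/13 288/325 0; 24/25 0 -7/25 0; 0 0 0 1]
M⁻¹ · (1202/195, 17/13, 213/65)ᵀ = (-2/3, 5, 5)ᵀ

p = (-2/3, 5, 5)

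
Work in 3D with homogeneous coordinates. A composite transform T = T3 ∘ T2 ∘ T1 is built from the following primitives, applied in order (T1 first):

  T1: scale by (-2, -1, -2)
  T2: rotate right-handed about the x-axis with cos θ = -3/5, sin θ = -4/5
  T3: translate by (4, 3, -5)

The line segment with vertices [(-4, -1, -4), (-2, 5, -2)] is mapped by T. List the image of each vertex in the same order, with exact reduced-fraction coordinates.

T1 scale by (-2, -1, -2): (-4, -1, -4) → (8, 1, 8); (-2, 5, -2) → (4, -5, 4)
T2 rotate right-handed about the x-axis with cos θ = -3/5, sin θ = -4/5: (8, 1, 8) → (8, 29/5, -28/5); (4, -5, 4) → (4, 31/5, 8/5)
T3 translate by (4, 3, -5): (8, 29/5, -28/5) → (12, 44/5, -53/5); (4, 31/5, 8/5) → (8, 46/5, -17/5)

image vertices: (12, 44/5, -53/5), (8, 46/5, -17/5)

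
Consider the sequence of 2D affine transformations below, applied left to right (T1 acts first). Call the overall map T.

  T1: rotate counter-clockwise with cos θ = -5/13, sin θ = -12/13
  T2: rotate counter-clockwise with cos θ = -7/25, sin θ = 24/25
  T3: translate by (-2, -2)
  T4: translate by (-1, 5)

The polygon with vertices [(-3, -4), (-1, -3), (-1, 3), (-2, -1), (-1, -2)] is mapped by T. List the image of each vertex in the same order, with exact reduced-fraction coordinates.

T1 rotate counter-clockwise with cos θ = -5/13, sin θ = -12/13: (-3, -4) → (-33/13, 56/13); (-1, -3) → (-31/13, 27/13); (-1, 3) → (41/13, -3/13); (-2, -1) → (-2/13, 29/13); (-1, -2) → (-19/13, 22/13)
T2 rotate counter-clockwise with cos θ = -7/25, sin θ = 24/25: (-33/13, 56/13) → (-1113/325, -1184/325); (-31/13, 27/13) → (-431/325, -933/325); (41/13, -3/13) → (-43/65, 201/65); (-2/13, 29/13) → (-682/325, -251/325); (-19/13, 22/13) → (-79/65, -122/65)
T3 translate by (-2, -2): (-1113/325, -1184/325) → (-1763/325, -1834/325); (-431/325, -933/325) → (-1081/325, -1583/325); (-43/65, 201/65) → (-173/65, 71/65); (-682/325, -251/325) → (-1332/325, -901/325); (-79/65, -122/65) → (-209/65, -252/65)
T4 translate by (-1, 5): (-1763/325, -1834/325) → (-2088/325, -209/325); (-1081/325, -1583/325) → (-1406/325, 42/325); (-173/65, 71/65) → (-238/65, 396/65); (-1332/325, -901/325) → (-1657/325, 724/325); (-209/65, -252/65) → (-274/65, 73/65)

image vertices: (-2088/325, -209/325), (-1406/325, 42/325), (-238/65, 396/65), (-1657/325, 724/325), (-274/65, 73/65)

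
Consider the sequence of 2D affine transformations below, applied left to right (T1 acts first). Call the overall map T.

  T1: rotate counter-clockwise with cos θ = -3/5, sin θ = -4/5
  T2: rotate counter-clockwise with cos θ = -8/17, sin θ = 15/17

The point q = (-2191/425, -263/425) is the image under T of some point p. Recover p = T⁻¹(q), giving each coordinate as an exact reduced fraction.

T1 = [-3/5 4/5 0; -4/5 -3/5 0; 0 0 1]
T2·T1 = [84/85 13/85 0; -13/85 84/85 0; 0 0 1]
det M = 1; M⁻¹ = [84/85 -13/85 0; 13/85 84/85 0; 0 0 1]
M⁻¹ · (-2191/425, -263/425)ᵀ = (-5, -7/5)ᵀ

p = (-5, -7/5)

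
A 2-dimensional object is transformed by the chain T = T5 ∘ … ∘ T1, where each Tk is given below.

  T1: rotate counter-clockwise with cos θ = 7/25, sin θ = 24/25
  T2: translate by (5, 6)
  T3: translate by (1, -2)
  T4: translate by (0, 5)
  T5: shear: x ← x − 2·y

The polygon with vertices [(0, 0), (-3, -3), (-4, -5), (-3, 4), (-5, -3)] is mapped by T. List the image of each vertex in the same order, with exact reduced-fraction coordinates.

T1 rotate counter-clockwise with cos θ = 7/25, sin θ = 24/25: (0, 0) → (0, 0); (-3, -3) → (51/25, -93/25); (-4, -5) → (92/25, -131/25); (-3, 4) → (-117/25, -44/25); (-5, -3) → (37/25, -141/25)
T2 translate by (5, 6): (0, 0) → (5, 6); (51/25, -93/25) → (176/25, 57/25); (92/25, -131/25) → (217/25, 19/25); (-117/25, -44/25) → (8/25, 106/25); (37/25, -141/25) → (162/25, 9/25)
T3 translate by (1, -2): (5, 6) → (6, 4); (176/25, 57/25) → (201/25, 7/25); (217/25, 19/25) → (242/25, -31/25); (8/25, 106/25) → (33/25, 56/25); (162/25, 9/25) → (187/25, -41/25)
T4 translate by (0, 5): (6, 4) → (6, 9); (201/25, 7/25) → (201/25, 132/25); (242/25, -31/25) → (242/25, 94/25); (33/25, 56/25) → (33/25, 181/25); (187/25, -41/25) → (187/25, 84/25)
T5 shear: x ← x − 2·y: (6, 9) → (-12, 9); (201/25, 132/25) → (-63/25, 132/25); (242/25, 94/25) → (54/25, 94/25); (33/25, 181/25) → (-329/25, 181/25); (187/25, 84/25) → (19/25, 84/25)

image vertices: (-12, 9), (-63/25, 132/25), (54/25, 94/25), (-329/25, 181/25), (19/25, 84/25)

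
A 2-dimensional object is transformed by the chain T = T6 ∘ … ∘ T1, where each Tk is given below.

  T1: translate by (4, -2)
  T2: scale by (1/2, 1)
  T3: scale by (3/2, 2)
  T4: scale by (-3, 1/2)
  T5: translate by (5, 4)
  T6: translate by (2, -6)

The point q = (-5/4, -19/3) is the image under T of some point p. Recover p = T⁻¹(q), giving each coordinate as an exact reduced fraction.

T1 = [1 0 4; 0 1 -2; 0 0 1]
T2·T1 = [1/2 0 2; 0 1 -2; 0 0 1]
T3·…·T1 = [3/4 0 3; 0 2 -4; 0 0 1]
T4·…·T1 = [-9/4 0 -9; 0 1 -2; 0 0 1]
T5·…·T1 = [-9/4 0 -4; 0 1 2; 0 0 1]
T6·…·T1 = [-9/4 0 -2; 0 1 -4; 0 0 1]
det M = -9/4; M⁻¹ = [-4/9 0 -8/9; 0 1 4; 0 0 1]
M⁻¹ · (-5/4, -19/3)ᵀ = (-1/3, -7/3)ᵀ

p = (-1/3, -7/3)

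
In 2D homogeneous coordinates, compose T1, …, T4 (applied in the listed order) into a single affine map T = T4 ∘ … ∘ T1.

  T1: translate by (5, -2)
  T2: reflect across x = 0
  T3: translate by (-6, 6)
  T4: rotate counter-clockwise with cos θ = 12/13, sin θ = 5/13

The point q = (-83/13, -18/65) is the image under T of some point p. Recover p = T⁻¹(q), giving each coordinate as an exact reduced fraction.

T1 = [1 0 5; 0 1 -2; 0 0 1]
T2·T1 = [-1 0 -5; 0 1 -2; 0 0 1]
T3·…·T1 = [-1 0 -11; 0 1 4; 0 0 1]
T4·…·T1 = [-12/13 -5/13 -152/13; -5/13 12/13 -7/13; 0 0 1]
det M = -1; M⁻¹ = [-12/13 -5/13 -11; -5/13 12/13 -4; 0 0 1]
M⁻¹ · (-83/13, -18/65)ᵀ = (-5, -9/5)ᵀ

p = (-5, -9/5)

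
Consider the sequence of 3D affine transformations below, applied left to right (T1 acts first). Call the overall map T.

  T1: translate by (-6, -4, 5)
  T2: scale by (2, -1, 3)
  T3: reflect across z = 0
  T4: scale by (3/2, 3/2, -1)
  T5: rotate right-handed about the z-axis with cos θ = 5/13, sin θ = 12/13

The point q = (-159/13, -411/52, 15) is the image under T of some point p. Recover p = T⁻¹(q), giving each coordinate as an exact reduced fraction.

p = (2, -3/2, 0)

T1 = [1 0 0 -6; 0 1 0 -4; 0 0 1 5; 0 0 0 1]
T2·T1 = [2 0 0 -12; 0 -1 0 4; 0 0 3 15; 0 0 0 1]
T3·…·T1 = [2 0 0 -12; 0 -1 0 4; 0 0 -3 -15; 0 0 0 1]
T4·…·T1 = [3 0 0 -18; 0 -3/2 0 6; 0 0 3 15; 0 0 0 1]
T5·…·T1 = [15/13 18/13 0 -162/13; 36/13 -15/26 0 -186/13; 0 0 3 15; 0 0 0 1]
det M = -27/2; M⁻¹ = [5/39 4/13 0 6; 8/13 -10/39 0 4; 0 0 1/3 -5; 0 0 0 1]
M⁻¹ · (-159/13, -411/52, 15)ᵀ = (2, -3/2, 0)ᵀ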